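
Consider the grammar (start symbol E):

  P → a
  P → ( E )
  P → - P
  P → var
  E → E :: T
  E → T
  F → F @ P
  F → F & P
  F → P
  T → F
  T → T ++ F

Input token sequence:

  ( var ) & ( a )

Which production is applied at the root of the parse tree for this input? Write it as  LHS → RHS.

E → T

[E [T [F [F [P ( [E [T [F [P var]]]] )]] & [P ( [E [T [F [P a]]]] )]]]]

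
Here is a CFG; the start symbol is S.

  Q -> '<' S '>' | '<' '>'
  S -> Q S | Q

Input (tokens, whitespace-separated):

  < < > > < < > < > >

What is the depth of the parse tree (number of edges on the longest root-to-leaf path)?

6

[S [Q < [S [Q < >]] >] [S [Q < [S [Q < >] [S [Q < >]]] >]]]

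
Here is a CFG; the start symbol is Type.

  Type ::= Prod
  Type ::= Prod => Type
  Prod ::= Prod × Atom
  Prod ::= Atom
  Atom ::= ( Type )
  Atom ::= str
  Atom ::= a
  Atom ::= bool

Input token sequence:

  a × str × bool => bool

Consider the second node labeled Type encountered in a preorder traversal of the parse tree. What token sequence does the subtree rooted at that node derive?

[Type [Prod [Prod [Prod [Atom a]] × [Atom str]] × [Atom bool]] => [Type [Prod [Atom bool]]]]

bool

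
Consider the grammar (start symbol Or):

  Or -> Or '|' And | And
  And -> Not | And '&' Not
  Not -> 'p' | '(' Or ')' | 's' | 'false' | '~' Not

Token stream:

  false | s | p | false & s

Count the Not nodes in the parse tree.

[Or [Or [Or [Or [And [Not false]]] | [And [Not s]]] | [And [Not p]]] | [And [And [Not false]] & [Not s]]]

5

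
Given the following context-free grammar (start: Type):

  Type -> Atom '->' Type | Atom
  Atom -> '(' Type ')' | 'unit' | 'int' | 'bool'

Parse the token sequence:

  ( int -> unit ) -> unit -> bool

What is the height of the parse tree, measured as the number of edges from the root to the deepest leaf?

[Type [Atom ( [Type [Atom int] -> [Type [Atom unit]]] )] -> [Type [Atom unit] -> [Type [Atom bool]]]]

5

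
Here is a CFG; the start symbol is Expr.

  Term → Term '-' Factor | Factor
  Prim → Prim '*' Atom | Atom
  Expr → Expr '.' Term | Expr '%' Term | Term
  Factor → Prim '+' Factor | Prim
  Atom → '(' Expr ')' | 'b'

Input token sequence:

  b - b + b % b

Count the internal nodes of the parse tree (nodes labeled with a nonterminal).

17

[Expr [Expr [Term [Term [Factor [Prim [Atom b]]]] - [Factor [Prim [Atom b]] + [Factor [Prim [Atom b]]]]]] % [Term [Factor [Prim [Atom b]]]]]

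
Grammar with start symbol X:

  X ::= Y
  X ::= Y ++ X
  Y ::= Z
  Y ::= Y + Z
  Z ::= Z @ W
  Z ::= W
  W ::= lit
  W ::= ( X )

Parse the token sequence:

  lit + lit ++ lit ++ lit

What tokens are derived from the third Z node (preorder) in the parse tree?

lit

[X [Y [Y [Z [W lit]]] + [Z [W lit]]] ++ [X [Y [Z [W lit]]] ++ [X [Y [Z [W lit]]]]]]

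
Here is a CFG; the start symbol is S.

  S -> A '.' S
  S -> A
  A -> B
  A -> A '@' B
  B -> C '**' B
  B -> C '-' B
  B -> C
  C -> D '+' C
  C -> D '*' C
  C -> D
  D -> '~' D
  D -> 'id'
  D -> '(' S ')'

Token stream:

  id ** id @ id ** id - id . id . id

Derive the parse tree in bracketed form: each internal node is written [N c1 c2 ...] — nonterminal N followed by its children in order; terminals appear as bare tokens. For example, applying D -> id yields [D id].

[S [A [A [B [C [D id]] ** [B [C [D id]]]]] @ [B [C [D id]] ** [B [C [D id]] - [B [C [D id]]]]]] . [S [A [B [C [D id]]]] . [S [A [B [C [D id]]]]]]]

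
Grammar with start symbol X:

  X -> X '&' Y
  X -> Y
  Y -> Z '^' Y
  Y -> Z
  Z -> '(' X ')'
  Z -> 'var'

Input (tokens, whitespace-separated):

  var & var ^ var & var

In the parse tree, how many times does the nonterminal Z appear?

4

[X [X [X [Y [Z var]]] & [Y [Z var] ^ [Y [Z var]]]] & [Y [Z var]]]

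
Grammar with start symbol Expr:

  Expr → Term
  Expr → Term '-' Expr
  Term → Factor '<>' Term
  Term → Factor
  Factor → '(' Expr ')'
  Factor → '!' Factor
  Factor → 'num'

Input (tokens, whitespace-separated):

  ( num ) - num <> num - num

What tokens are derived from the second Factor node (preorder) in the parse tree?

[Expr [Term [Factor ( [Expr [Term [Factor num]]] )]] - [Expr [Term [Factor num] <> [Term [Factor num]]] - [Expr [Term [Factor num]]]]]

num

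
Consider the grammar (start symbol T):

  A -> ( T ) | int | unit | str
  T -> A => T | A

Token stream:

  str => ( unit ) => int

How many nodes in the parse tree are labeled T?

4

[T [A str] => [T [A ( [T [A unit]] )] => [T [A int]]]]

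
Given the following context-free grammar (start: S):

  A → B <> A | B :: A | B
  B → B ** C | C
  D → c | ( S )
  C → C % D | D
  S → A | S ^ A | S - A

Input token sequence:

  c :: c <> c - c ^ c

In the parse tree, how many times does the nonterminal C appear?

5

[S [S [S [A [B [C [D c]]] :: [A [B [C [D c]]] <> [A [B [C [D c]]]]]]] - [A [B [C [D c]]]]] ^ [A [B [C [D c]]]]]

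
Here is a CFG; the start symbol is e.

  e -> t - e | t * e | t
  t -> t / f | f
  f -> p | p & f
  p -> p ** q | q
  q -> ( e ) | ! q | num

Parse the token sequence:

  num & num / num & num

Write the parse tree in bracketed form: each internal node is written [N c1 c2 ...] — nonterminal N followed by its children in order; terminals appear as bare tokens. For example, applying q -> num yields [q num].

e
t
t / f
f / f
p & f / f
q & f / f
num & f / f
num & p / f
num & q / f
num & num / f
num & num / p & f
num & num / q & f
num & num / num & f
num & num / num & p
num & num / num & q
num & num / num & num

[e [t [t [f [p [q num]] & [f [p [q num]]]]] / [f [p [q num]] & [f [p [q num]]]]]]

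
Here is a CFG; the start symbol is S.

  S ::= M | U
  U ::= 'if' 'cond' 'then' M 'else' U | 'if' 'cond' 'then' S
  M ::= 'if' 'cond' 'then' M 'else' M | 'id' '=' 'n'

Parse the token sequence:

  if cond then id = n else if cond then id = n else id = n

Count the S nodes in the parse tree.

1

[S [M if cond then [M id = n] else [M if cond then [M id = n] else [M id = n]]]]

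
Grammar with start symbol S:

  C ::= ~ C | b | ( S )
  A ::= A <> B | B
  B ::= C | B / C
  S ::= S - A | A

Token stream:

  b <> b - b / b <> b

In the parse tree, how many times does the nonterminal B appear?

5

[S [S [A [A [B [C b]]] <> [B [C b]]]] - [A [A [B [B [C b]] / [C b]]] <> [B [C b]]]]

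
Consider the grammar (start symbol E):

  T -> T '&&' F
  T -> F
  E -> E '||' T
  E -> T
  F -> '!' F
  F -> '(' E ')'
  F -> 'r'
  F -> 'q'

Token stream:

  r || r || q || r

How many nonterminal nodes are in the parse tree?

12

[E [E [E [E [T [F r]]] || [T [F r]]] || [T [F q]]] || [T [F r]]]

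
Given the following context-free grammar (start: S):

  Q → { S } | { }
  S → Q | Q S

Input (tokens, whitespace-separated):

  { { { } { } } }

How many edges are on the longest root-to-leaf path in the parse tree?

[S [Q { [S [Q { [S [Q { }] [S [Q { }]]] }]] }]]

7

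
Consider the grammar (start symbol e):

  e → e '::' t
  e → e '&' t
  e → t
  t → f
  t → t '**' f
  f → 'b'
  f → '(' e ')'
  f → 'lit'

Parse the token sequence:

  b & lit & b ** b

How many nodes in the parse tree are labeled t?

[e [e [e [t [f b]]] & [t [f lit]]] & [t [t [f b]] ** [f b]]]

4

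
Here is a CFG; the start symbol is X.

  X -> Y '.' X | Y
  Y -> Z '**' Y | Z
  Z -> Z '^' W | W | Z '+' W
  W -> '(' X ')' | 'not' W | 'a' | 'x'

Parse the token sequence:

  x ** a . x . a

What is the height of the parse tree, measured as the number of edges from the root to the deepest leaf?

6

[X [Y [Z [W x]] ** [Y [Z [W a]]]] . [X [Y [Z [W x]]] . [X [Y [Z [W a]]]]]]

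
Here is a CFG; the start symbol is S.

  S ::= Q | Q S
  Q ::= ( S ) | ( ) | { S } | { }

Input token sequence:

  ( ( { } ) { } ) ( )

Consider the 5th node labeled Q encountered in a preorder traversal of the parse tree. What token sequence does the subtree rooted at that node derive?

( )

[S [Q ( [S [Q ( [S [Q { }]] )] [S [Q { }]]] )] [S [Q ( )]]]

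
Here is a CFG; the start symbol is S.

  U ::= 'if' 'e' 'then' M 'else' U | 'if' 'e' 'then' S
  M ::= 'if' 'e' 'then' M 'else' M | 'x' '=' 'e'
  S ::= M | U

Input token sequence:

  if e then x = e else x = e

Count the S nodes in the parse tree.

1

[S [M if e then [M x = e] else [M x = e]]]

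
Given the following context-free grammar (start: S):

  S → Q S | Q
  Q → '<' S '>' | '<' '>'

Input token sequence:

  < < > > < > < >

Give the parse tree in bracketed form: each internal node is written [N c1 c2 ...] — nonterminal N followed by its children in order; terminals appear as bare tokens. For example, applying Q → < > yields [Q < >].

S
Q S
< S > S
< Q > S
< < > > S
< < > > Q S
< < > > < > S
< < > > < > Q
< < > > < > < >

[S [Q < [S [Q < >]] >] [S [Q < >] [S [Q < >]]]]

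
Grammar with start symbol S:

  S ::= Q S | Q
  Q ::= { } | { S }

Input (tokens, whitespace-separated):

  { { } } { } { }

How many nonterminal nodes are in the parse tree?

[S [Q { [S [Q { }]] }] [S [Q { }] [S [Q { }]]]]

8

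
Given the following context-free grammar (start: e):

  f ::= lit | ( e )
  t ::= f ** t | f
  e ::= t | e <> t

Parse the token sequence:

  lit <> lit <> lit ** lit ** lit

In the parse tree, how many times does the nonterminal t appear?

5

[e [e [e [t [f lit]]] <> [t [f lit]]] <> [t [f lit] ** [t [f lit] ** [t [f lit]]]]]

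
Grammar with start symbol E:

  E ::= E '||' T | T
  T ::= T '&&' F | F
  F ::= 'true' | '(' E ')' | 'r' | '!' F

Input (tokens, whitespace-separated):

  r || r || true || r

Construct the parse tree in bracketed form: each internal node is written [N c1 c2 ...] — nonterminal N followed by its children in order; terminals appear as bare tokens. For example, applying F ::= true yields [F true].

[E [E [E [E [T [F r]]] || [T [F r]]] || [T [F true]]] || [T [F r]]]

E
E || T
E || T || T
E || T || T || T
T || T || T || T
F || T || T || T
r || T || T || T
r || F || T || T
r || r || T || T
r || r || F || T
r || r || true || T
r || r || true || F
r || r || true || r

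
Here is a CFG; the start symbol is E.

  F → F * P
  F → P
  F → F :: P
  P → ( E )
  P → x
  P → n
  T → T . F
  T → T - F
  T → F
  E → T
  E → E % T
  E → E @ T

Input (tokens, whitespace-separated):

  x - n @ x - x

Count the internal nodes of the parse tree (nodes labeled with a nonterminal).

[E [E [T [T [F [P x]]] - [F [P n]]]] @ [T [T [F [P x]]] - [F [P x]]]]

14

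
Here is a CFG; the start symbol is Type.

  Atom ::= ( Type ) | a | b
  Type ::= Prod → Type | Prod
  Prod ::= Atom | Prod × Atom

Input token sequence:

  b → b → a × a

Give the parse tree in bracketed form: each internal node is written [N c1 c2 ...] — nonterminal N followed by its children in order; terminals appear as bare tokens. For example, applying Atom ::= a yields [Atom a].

[Type [Prod [Atom b]] → [Type [Prod [Atom b]] → [Type [Prod [Prod [Atom a]] × [Atom a]]]]]

Type
Prod → Type
Atom → Type
b → Type
b → Prod → Type
b → Atom → Type
b → b → Type
b → b → Prod
b → b → Prod × Atom
b → b → Atom × Atom
b → b → a × Atom
b → b → a × a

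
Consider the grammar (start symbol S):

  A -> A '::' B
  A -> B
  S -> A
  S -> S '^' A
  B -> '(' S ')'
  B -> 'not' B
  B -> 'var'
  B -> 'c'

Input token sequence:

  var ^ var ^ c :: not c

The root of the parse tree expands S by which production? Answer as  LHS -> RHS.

S -> S '^' A

[S [S [S [A [B var]]] ^ [A [B var]]] ^ [A [A [B c]] :: [B not [B c]]]]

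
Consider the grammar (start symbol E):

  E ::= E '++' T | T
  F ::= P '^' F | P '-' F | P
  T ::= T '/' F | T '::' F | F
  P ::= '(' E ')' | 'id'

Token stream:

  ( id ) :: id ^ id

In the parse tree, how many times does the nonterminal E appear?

[E [T [T [F [P ( [E [T [F [P id]]]] )]]] :: [F [P id] ^ [F [P id]]]]]

2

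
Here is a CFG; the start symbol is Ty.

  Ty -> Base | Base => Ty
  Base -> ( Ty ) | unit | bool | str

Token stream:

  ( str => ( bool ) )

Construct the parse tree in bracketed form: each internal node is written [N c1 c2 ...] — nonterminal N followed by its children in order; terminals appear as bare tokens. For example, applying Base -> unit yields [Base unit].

[Ty [Base ( [Ty [Base str] => [Ty [Base ( [Ty [Base bool]] )]]] )]]

Ty
Base
( Ty )
( Base => Ty )
( str => Ty )
( str => Base )
( str => ( Ty ) )
( str => ( Base ) )
( str => ( bool ) )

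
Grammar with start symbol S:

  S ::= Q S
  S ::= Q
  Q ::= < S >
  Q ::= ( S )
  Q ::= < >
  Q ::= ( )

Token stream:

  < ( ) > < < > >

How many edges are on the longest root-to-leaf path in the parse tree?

[S [Q < [S [Q ( )]] >] [S [Q < [S [Q < >]] >]]]

5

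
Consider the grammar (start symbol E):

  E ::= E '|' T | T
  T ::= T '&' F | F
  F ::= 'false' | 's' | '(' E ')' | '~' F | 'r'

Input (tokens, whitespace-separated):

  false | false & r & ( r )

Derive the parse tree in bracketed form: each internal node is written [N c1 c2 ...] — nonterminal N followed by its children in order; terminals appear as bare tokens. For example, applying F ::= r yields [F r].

E
E | T
T | T
F | T
false | T
false | T & F
false | T & F & F
false | F & F & F
false | false & F & F
false | false & r & F
false | false & r & ( E )
false | false & r & ( T )
false | false & r & ( F )
false | false & r & ( r )

[E [E [T [F false]]] | [T [T [T [F false]] & [F r]] & [F ( [E [T [F r]]] )]]]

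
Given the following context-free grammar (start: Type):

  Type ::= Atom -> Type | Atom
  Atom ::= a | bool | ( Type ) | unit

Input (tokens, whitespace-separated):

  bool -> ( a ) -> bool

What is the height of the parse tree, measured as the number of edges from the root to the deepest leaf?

[Type [Atom bool] -> [Type [Atom ( [Type [Atom a]] )] -> [Type [Atom bool]]]]

5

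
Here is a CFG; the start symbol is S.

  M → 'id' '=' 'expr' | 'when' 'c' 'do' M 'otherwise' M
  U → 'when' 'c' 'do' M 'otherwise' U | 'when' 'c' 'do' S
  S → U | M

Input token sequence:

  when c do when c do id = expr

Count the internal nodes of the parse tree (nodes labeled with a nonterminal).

[S [U when c do [S [U when c do [S [M id = expr]]]]]]

6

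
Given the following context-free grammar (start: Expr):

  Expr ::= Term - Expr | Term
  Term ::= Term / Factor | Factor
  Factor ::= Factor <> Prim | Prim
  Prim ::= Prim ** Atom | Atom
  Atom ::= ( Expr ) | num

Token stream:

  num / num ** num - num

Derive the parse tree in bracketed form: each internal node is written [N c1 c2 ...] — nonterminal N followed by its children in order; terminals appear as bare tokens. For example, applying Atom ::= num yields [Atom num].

[Expr [Term [Term [Factor [Prim [Atom num]]]] / [Factor [Prim [Prim [Atom num]] ** [Atom num]]]] - [Expr [Term [Factor [Prim [Atom num]]]]]]

Expr
Term - Expr
Term / Factor - Expr
Factor / Factor - Expr
Prim / Factor - Expr
Atom / Factor - Expr
num / Factor - Expr
num / Prim - Expr
num / Prim ** Atom - Expr
num / Atom ** Atom - Expr
num / num ** Atom - Expr
num / num ** num - Expr
num / num ** num - Term
num / num ** num - Factor
num / num ** num - Prim
num / num ** num - Atom
num / num ** num - num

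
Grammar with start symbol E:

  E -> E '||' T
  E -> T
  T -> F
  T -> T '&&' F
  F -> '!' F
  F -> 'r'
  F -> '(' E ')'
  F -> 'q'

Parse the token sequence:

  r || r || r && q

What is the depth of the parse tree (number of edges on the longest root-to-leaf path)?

5

[E [E [E [T [F r]]] || [T [F r]]] || [T [T [F r]] && [F q]]]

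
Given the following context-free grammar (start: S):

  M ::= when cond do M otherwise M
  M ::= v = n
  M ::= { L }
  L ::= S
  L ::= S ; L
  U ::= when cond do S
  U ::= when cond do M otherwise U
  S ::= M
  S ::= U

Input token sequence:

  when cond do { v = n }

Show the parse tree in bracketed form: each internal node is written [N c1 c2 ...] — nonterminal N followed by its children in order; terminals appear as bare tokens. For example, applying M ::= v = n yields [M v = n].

[S [U when cond do [S [M { [L [S [M v = n]]] }]]]]

S
U
when cond do S
when cond do M
when cond do { L }
when cond do { S }
when cond do { M }
when cond do { v = n }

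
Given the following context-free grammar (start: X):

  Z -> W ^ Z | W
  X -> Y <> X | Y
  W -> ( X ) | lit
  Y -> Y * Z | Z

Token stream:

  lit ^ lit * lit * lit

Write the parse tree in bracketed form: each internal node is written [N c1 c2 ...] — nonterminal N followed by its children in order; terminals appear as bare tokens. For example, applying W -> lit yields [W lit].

X
Y
Y * Z
Y * Z * Z
Z * Z * Z
W ^ Z * Z * Z
lit ^ Z * Z * Z
lit ^ W * Z * Z
lit ^ lit * Z * Z
lit ^ lit * W * Z
lit ^ lit * lit * Z
lit ^ lit * lit * W
lit ^ lit * lit * lit

[X [Y [Y [Y [Z [W lit] ^ [Z [W lit]]]] * [Z [W lit]]] * [Z [W lit]]]]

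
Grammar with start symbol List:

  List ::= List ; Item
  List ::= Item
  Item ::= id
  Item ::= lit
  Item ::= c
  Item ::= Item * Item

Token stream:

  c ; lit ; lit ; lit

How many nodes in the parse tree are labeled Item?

[List [List [List [List [Item c]] ; [Item lit]] ; [Item lit]] ; [Item lit]]

4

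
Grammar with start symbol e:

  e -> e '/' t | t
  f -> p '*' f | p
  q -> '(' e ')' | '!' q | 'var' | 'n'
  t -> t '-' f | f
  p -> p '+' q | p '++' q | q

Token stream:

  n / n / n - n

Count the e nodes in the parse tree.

[e [e [e [t [f [p [q n]]]]] / [t [f [p [q n]]]]] / [t [t [f [p [q n]]]] - [f [p [q n]]]]]

3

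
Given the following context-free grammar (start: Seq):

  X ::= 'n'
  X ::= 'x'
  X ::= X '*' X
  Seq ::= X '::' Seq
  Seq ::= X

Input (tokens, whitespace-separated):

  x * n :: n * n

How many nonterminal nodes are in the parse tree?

8

[Seq [X [X x] * [X n]] :: [Seq [X [X n] * [X n]]]]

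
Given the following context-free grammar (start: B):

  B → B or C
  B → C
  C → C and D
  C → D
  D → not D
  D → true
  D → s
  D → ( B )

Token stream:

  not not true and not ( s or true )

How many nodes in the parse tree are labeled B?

3

[B [C [C [D not [D not [D true]]]] and [D not [D ( [B [B [C [D s]]] or [C [D true]]] )]]]]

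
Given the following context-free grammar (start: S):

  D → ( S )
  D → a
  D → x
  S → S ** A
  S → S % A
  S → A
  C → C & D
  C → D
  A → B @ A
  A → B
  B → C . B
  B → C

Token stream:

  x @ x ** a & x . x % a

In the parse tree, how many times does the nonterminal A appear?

[S [S [S [A [B [C [D x]]] @ [A [B [C [D x]]]]]] ** [A [B [C [C [D a]] & [D x]] . [B [C [D x]]]]]] % [A [B [C [D a]]]]]

4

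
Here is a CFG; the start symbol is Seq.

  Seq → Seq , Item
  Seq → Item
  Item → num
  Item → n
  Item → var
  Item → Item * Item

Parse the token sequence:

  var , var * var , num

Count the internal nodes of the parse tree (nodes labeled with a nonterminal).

8

[Seq [Seq [Seq [Item var]] , [Item [Item var] * [Item var]]] , [Item num]]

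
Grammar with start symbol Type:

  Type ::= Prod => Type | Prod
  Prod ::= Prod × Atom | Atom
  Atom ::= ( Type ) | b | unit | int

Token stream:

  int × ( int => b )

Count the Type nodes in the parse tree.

3

[Type [Prod [Prod [Atom int]] × [Atom ( [Type [Prod [Atom int]] => [Type [Prod [Atom b]]]] )]]]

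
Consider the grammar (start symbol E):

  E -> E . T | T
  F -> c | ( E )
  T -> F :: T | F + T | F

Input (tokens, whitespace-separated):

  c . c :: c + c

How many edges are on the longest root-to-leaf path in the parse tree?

5

[E [E [T [F c]]] . [T [F c] :: [T [F c] + [T [F c]]]]]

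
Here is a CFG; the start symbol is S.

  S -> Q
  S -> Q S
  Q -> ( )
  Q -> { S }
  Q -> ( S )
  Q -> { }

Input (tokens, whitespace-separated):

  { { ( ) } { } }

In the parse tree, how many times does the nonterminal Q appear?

4

[S [Q { [S [Q { [S [Q ( )]] }] [S [Q { }]]] }]]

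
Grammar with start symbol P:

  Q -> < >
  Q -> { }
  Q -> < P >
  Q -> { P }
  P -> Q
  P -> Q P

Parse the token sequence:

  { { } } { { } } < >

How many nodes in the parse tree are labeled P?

[P [Q { [P [Q { }]] }] [P [Q { [P [Q { }]] }] [P [Q < >]]]]

5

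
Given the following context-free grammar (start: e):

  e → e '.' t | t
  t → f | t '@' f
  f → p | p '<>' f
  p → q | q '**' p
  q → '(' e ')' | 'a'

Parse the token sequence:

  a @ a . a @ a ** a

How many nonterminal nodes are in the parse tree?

20

[e [e [t [t [f [p [q a]]]] @ [f [p [q a]]]]] . [t [t [f [p [q a]]]] @ [f [p [q a] ** [p [q a]]]]]]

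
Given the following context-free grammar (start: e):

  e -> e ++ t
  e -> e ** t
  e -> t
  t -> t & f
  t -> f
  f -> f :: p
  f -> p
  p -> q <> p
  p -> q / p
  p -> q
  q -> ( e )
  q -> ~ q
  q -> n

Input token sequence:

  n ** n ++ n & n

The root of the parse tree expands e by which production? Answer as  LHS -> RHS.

e -> e ++ t

[e [e [e [t [f [p [q n]]]]] ** [t [f [p [q n]]]]] ++ [t [t [f [p [q n]]]] & [f [p [q n]]]]]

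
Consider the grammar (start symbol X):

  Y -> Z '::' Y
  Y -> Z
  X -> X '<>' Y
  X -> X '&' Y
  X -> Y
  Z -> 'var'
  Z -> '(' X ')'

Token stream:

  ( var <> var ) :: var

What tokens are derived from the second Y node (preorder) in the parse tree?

[X [Y [Z ( [X [X [Y [Z var]]] <> [Y [Z var]]] )] :: [Y [Z var]]]]

var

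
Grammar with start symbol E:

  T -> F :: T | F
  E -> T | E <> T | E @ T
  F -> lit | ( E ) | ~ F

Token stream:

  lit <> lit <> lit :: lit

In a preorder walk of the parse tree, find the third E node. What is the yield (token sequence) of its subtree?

[E [E [E [T [F lit]]] <> [T [F lit]]] <> [T [F lit] :: [T [F lit]]]]

lit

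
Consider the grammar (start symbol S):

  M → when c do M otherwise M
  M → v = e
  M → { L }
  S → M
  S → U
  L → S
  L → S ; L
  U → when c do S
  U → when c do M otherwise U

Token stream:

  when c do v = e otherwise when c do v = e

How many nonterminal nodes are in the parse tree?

6

[S [U when c do [M v = e] otherwise [U when c do [S [M v = e]]]]]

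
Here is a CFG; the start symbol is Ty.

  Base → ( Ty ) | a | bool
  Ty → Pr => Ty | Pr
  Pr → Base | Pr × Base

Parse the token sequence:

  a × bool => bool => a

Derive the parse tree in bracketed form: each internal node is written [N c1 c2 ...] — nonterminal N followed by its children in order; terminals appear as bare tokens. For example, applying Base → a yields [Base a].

Ty
Pr => Ty
Pr × Base => Ty
Base × Base => Ty
a × Base => Ty
a × bool => Ty
a × bool => Pr => Ty
a × bool => Base => Ty
a × bool => bool => Ty
a × bool => bool => Pr
a × bool => bool => Base
a × bool => bool => a

[Ty [Pr [Pr [Base a]] × [Base bool]] => [Ty [Pr [Base bool]] => [Ty [Pr [Base a]]]]]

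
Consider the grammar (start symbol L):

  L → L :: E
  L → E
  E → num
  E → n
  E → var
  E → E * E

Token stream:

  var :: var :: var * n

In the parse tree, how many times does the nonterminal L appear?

3

[L [L [L [E var]] :: [E var]] :: [E [E var] * [E n]]]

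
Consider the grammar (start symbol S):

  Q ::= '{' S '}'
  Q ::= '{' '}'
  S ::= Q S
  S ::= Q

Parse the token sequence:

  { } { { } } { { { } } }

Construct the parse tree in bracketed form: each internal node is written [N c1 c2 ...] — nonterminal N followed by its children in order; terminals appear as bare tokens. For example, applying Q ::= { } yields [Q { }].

[S [Q { }] [S [Q { [S [Q { }]] }] [S [Q { [S [Q { [S [Q { }]] }]] }]]]]

S
Q S
{ } S
{ } Q S
{ } { S } S
{ } { Q } S
{ } { { } } S
{ } { { } } Q
{ } { { } } { S }
{ } { { } } { Q }
{ } { { } } { { S } }
{ } { { } } { { Q } }
{ } { { } } { { { } } }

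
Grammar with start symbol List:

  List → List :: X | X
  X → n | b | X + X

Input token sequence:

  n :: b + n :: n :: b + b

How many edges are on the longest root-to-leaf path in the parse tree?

5

[List [List [List [List [X n]] :: [X [X b] + [X n]]] :: [X n]] :: [X [X b] + [X b]]]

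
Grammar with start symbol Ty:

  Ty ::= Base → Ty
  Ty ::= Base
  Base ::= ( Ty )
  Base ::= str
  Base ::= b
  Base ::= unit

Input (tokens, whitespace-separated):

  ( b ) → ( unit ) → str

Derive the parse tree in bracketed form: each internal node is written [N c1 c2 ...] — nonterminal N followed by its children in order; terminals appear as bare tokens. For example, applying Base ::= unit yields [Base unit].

Ty
Base → Ty
( Ty ) → Ty
( Base ) → Ty
( b ) → Ty
( b ) → Base → Ty
( b ) → ( Ty ) → Ty
( b ) → ( Base ) → Ty
( b ) → ( unit ) → Ty
( b ) → ( unit ) → Base
( b ) → ( unit ) → str

[Ty [Base ( [Ty [Base b]] )] → [Ty [Base ( [Ty [Base unit]] )] → [Ty [Base str]]]]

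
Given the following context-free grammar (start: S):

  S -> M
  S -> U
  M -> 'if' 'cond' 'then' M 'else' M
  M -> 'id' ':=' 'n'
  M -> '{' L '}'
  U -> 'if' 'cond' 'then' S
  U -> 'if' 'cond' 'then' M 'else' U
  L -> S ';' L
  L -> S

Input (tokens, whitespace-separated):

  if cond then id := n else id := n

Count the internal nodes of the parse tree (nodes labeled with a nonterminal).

[S [M if cond then [M id := n] else [M id := n]]]

4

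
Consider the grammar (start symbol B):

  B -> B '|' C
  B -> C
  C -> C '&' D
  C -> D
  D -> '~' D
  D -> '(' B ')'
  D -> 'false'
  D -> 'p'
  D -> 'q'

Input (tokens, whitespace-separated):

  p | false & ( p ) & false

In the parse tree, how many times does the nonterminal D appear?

5

[B [B [C [D p]]] | [C [C [C [D false]] & [D ( [B [C [D p]]] )]] & [D false]]]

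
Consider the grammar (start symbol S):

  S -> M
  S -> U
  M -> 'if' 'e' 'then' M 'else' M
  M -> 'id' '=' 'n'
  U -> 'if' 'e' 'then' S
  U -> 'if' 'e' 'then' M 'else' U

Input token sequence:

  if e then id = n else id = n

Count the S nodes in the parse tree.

[S [M if e then [M id = n] else [M id = n]]]

1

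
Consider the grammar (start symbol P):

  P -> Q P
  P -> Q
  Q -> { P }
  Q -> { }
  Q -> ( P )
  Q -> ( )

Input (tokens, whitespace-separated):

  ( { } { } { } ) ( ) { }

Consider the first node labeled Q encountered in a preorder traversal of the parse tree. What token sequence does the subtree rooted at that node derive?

( { } { } { } )

[P [Q ( [P [Q { }] [P [Q { }] [P [Q { }]]]] )] [P [Q ( )] [P [Q { }]]]]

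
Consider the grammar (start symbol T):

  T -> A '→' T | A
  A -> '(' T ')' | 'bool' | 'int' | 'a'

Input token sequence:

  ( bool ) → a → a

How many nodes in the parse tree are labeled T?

4

[T [A ( [T [A bool]] )] → [T [A a] → [T [A a]]]]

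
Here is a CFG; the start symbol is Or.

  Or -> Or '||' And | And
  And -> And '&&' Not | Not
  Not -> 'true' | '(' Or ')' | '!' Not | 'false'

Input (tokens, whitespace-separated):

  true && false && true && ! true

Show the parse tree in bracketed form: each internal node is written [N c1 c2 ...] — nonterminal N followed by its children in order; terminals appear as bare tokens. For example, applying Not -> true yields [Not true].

[Or [And [And [And [And [Not true]] && [Not false]] && [Not true]] && [Not ! [Not true]]]]

Or
And
And && Not
And && Not && Not
And && Not && Not && Not
Not && Not && Not && Not
true && Not && Not && Not
true && false && Not && Not
true && false && true && Not
true && false && true && ! Not
true && false && true && ! true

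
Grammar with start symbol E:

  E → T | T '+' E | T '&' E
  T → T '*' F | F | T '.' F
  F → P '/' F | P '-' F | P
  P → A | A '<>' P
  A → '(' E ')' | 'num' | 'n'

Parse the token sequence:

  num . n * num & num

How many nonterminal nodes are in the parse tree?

[E [T [T [T [F [P [A num]]]] . [F [P [A n]]]] * [F [P [A num]]]] & [E [T [F [P [A num]]]]]]

18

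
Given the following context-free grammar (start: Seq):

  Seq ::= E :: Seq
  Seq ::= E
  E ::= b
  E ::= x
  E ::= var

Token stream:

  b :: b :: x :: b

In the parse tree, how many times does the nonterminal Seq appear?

[Seq [E b] :: [Seq [E b] :: [Seq [E x] :: [Seq [E b]]]]]

4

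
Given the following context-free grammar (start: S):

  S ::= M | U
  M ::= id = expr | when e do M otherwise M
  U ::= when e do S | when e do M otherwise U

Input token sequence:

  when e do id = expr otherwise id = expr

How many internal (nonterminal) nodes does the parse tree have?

4

[S [M when e do [M id = expr] otherwise [M id = expr]]]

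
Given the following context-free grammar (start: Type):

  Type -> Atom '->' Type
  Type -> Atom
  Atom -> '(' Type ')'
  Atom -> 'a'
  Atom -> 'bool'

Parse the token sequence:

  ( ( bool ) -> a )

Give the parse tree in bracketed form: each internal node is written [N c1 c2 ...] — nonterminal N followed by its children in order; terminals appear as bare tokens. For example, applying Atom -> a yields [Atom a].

Type
Atom
( Type )
( Atom -> Type )
( ( Type ) -> Type )
( ( Atom ) -> Type )
( ( bool ) -> Type )
( ( bool ) -> Atom )
( ( bool ) -> a )

[Type [Atom ( [Type [Atom ( [Type [Atom bool]] )] -> [Type [Atom a]]] )]]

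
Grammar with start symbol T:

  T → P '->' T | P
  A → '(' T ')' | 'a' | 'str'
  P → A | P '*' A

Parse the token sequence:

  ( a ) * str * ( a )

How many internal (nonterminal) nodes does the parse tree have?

13

[T [P [P [P [A ( [T [P [A a]]] )]] * [A str]] * [A ( [T [P [A a]]] )]]]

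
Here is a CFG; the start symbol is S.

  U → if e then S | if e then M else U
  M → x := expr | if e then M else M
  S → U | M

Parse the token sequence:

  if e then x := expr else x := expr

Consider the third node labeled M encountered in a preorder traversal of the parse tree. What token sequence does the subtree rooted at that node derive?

[S [M if e then [M x := expr] else [M x := expr]]]

x := expr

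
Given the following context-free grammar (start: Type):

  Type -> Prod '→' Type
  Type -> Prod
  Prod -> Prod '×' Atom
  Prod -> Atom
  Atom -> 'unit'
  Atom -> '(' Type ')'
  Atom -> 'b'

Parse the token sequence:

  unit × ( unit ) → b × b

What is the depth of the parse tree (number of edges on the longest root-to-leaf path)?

6

[Type [Prod [Prod [Atom unit]] × [Atom ( [Type [Prod [Atom unit]]] )]] → [Type [Prod [Prod [Atom b]] × [Atom b]]]]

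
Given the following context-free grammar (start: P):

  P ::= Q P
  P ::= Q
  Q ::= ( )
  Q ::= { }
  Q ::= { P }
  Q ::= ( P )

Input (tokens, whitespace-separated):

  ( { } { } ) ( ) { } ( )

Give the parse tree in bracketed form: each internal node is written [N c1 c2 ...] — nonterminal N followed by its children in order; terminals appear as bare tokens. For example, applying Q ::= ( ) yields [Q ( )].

P
Q P
( P ) P
( Q P ) P
( { } P ) P
( { } Q ) P
( { } { } ) P
( { } { } ) Q P
( { } { } ) ( ) P
( { } { } ) ( ) Q P
( { } { } ) ( ) { } P
( { } { } ) ( ) { } Q
( { } { } ) ( ) { } ( )

[P [Q ( [P [Q { }] [P [Q { }]]] )] [P [Q ( )] [P [Q { }] [P [Q ( )]]]]]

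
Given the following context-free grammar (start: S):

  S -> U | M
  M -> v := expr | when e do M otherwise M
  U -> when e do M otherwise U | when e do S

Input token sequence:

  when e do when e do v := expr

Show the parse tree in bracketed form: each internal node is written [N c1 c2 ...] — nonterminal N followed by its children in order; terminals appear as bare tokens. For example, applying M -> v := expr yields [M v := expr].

S
U
when e do S
when e do U
when e do when e do S
when e do when e do M
when e do when e do v := expr

[S [U when e do [S [U when e do [S [M v := expr]]]]]]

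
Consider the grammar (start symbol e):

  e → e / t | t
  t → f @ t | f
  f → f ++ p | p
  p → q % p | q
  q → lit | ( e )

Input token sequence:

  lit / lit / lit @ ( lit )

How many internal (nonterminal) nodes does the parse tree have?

24

[e [e [e [t [f [p [q lit]]]]] / [t [f [p [q lit]]]]] / [t [f [p [q lit]]] @ [t [f [p [q ( [e [t [f [p [q lit]]]]] )]]]]]]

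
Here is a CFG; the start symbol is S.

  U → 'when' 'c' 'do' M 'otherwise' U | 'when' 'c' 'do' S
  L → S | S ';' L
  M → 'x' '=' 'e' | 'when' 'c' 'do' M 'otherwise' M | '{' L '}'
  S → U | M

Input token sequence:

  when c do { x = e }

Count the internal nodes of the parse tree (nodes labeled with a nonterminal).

[S [U when c do [S [M { [L [S [M x = e]]] }]]]]

7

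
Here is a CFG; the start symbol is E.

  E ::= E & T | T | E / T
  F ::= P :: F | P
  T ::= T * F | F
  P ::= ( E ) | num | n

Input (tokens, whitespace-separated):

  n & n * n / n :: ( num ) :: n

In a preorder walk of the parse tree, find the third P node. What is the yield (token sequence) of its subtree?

[E [E [E [T [F [P n]]]] & [T [T [F [P n]]] * [F [P n]]]] / [T [F [P n] :: [F [P ( [E [T [F [P num]]]] )] :: [F [P n]]]]]]

n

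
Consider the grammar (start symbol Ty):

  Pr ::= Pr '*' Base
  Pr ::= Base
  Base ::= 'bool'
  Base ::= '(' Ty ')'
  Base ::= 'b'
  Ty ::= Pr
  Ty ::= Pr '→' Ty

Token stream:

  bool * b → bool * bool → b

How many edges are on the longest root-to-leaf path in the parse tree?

5

[Ty [Pr [Pr [Base bool]] * [Base b]] → [Ty [Pr [Pr [Base bool]] * [Base bool]] → [Ty [Pr [Base b]]]]]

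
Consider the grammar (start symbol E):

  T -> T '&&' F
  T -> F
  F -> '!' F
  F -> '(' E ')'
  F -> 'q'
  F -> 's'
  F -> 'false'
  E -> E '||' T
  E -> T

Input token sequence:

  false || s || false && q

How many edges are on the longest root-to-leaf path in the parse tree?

[E [E [E [T [F false]]] || [T [F s]]] || [T [T [F false]] && [F q]]]

5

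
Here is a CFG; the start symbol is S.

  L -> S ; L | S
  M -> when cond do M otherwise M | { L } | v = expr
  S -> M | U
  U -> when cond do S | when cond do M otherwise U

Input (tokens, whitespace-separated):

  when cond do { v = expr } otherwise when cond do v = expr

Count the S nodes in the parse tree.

3

[S [U when cond do [M { [L [S [M v = expr]]] }] otherwise [U when cond do [S [M v = expr]]]]]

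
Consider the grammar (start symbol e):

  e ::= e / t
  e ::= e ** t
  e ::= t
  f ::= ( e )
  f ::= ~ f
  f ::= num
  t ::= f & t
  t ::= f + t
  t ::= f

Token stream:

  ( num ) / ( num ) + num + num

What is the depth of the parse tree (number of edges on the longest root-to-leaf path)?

[e [e [t [f ( [e [t [f num]]] )]]] / [t [f ( [e [t [f num]]] )] + [t [f num] + [t [f num]]]]]

7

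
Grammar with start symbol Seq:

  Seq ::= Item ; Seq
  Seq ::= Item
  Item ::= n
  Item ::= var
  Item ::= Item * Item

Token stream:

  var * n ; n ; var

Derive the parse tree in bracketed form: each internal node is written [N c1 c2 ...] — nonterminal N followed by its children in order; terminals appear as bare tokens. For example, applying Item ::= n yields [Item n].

[Seq [Item [Item var] * [Item n]] ; [Seq [Item n] ; [Seq [Item var]]]]

Seq
Item ; Seq
Item * Item ; Seq
var * Item ; Seq
var * n ; Seq
var * n ; Item ; Seq
var * n ; n ; Seq
var * n ; n ; Item
var * n ; n ; var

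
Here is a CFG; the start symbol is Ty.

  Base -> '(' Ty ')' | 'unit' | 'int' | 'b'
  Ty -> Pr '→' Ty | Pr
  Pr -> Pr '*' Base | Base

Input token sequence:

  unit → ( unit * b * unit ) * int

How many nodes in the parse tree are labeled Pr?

6

[Ty [Pr [Base unit]] → [Ty [Pr [Pr [Base ( [Ty [Pr [Pr [Pr [Base unit]] * [Base b]] * [Base unit]]] )]] * [Base int]]]]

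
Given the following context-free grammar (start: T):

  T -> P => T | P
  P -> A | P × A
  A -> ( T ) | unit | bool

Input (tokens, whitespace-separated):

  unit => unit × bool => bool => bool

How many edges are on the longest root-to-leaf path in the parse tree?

[T [P [A unit]] => [T [P [P [A unit]] × [A bool]] => [T [P [A bool]] => [T [P [A bool]]]]]]

6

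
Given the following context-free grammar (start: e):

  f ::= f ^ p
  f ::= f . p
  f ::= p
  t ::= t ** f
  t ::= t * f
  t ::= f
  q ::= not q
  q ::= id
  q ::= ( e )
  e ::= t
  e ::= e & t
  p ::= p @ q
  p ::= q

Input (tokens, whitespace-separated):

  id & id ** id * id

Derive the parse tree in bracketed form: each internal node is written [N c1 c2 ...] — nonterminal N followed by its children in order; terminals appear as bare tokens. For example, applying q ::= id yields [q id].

[e [e [t [f [p [q id]]]]] & [t [t [t [f [p [q id]]]] ** [f [p [q id]]]] * [f [p [q id]]]]]

e
e & t
t & t
f & t
p & t
q & t
id & t
id & t * f
id & t ** f * f
id & f ** f * f
id & p ** f * f
id & q ** f * f
id & id ** f * f
id & id ** p * f
id & id ** q * f
id & id ** id * f
id & id ** id * p
id & id ** id * q
id & id ** id * id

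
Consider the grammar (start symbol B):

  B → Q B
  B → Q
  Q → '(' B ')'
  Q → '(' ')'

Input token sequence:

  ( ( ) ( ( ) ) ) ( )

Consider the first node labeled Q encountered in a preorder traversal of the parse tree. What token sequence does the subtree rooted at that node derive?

( ( ) ( ( ) ) )

[B [Q ( [B [Q ( )] [B [Q ( [B [Q ( )]] )]]] )] [B [Q ( )]]]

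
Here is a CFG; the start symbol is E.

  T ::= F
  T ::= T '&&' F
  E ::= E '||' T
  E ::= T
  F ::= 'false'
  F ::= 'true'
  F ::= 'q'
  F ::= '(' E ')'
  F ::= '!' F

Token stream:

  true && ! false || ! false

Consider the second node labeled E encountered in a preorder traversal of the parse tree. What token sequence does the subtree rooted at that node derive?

[E [E [T [T [F true]] && [F ! [F false]]]] || [T [F ! [F false]]]]

true && ! false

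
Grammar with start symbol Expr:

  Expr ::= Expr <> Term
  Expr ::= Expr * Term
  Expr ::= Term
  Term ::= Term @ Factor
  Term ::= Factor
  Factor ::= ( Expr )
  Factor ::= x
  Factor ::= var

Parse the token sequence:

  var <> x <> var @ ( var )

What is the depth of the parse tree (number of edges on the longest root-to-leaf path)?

6

[Expr [Expr [Expr [Term [Factor var]]] <> [Term [Factor x]]] <> [Term [Term [Factor var]] @ [Factor ( [Expr [Term [Factor var]]] )]]]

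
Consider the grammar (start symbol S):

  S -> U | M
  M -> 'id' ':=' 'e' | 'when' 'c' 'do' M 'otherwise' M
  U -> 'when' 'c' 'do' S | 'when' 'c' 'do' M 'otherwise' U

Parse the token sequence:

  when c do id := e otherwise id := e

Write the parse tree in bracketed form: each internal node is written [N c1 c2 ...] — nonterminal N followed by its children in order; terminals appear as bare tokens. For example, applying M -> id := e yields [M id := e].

S
M
when c do M otherwise M
when c do id := e otherwise M
when c do id := e otherwise id := e

[S [M when c do [M id := e] otherwise [M id := e]]]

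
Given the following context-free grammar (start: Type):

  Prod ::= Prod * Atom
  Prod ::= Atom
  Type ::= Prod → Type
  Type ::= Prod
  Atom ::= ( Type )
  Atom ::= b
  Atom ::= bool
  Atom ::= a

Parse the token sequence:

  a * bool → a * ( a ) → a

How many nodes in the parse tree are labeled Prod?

6

[Type [Prod [Prod [Atom a]] * [Atom bool]] → [Type [Prod [Prod [Atom a]] * [Atom ( [Type [Prod [Atom a]]] )]] → [Type [Prod [Atom a]]]]]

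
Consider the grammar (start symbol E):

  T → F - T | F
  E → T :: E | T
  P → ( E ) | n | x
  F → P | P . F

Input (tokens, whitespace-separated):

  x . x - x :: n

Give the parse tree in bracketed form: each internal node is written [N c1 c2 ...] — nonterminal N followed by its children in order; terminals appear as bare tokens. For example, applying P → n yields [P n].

E
T :: E
F - T :: E
P . F - T :: E
x . F - T :: E
x . P - T :: E
x . x - T :: E
x . x - F :: E
x . x - P :: E
x . x - x :: E
x . x - x :: T
x . x - x :: F
x . x - x :: P
x . x - x :: n

[E [T [F [P x] . [F [P x]]] - [T [F [P x]]]] :: [E [T [F [P n]]]]]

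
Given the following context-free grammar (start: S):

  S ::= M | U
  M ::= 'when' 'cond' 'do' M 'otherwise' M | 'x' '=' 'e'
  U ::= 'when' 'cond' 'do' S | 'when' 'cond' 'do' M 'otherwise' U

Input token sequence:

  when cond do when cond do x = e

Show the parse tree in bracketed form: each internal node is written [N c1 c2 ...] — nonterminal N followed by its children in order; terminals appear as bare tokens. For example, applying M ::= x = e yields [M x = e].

S
U
when cond do S
when cond do U
when cond do when cond do S
when cond do when cond do M
when cond do when cond do x = e

[S [U when cond do [S [U when cond do [S [M x = e]]]]]]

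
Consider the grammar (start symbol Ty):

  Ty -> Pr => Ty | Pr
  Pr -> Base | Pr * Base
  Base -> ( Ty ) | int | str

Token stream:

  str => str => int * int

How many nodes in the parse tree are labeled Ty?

3

[Ty [Pr [Base str]] => [Ty [Pr [Base str]] => [Ty [Pr [Pr [Base int]] * [Base int]]]]]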